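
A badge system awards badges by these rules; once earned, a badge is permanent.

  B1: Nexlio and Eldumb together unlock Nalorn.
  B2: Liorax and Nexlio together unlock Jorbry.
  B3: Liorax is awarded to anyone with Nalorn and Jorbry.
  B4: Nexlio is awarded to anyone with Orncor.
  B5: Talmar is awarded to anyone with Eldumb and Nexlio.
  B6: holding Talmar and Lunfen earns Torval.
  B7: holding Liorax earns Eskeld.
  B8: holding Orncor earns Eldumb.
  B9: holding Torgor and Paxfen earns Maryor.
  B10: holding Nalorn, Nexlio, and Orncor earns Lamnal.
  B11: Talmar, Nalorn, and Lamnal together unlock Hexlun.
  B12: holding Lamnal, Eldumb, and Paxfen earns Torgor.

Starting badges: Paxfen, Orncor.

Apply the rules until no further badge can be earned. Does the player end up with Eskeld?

No

Eskeld would need Liorax (B7), but Liorax is never earned.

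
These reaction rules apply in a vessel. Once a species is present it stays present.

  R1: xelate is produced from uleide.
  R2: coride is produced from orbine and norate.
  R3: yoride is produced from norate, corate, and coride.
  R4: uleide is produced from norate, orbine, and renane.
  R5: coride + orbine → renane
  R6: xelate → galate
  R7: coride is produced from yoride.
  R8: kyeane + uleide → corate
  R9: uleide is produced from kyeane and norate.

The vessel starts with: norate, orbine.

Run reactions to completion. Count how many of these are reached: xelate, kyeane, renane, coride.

3

orbine and norate present → coride forms (R2).
coride and orbine present → renane forms (R5).
norate, orbine, and renane present → uleide forms (R4).
uleide present → xelate forms (R1).
xelate: reached.
No rule produces kyeane, and it is not given.
renane: reached.
coride: reached.
Reached: xelate, renane, and coride — 3 of the 4.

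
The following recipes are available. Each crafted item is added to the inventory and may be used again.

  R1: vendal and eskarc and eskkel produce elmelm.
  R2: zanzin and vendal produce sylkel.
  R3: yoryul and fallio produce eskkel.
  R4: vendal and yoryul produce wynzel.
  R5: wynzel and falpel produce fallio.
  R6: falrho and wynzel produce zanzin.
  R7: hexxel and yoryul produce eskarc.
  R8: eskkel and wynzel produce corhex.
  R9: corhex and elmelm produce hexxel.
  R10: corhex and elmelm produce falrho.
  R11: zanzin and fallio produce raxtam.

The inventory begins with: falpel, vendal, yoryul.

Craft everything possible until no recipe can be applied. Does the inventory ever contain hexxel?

No

hexxel would need corhex and elmelm (R9), but elmelm is never obtained.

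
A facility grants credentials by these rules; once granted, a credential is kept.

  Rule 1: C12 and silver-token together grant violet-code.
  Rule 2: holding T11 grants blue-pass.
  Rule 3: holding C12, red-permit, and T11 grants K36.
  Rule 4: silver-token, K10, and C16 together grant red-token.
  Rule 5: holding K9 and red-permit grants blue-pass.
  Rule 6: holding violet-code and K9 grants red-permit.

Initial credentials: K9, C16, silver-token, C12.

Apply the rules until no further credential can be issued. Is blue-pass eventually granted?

Yes

Holding C12 and silver-token grants violet-code (Rule 1).
Holding violet-code and K9 grants red-permit (Rule 6).
Holding K9 and red-permit grants blue-pass (Rule 5).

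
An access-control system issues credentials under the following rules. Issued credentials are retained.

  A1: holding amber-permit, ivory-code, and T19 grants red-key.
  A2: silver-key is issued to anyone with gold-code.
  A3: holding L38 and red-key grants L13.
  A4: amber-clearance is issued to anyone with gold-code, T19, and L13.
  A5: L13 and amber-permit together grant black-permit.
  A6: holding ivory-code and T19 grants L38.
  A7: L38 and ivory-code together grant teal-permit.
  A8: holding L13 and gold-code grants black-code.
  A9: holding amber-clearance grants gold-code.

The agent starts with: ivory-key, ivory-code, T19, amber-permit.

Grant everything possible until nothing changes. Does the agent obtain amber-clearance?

amber-clearance would need gold-code, T19, and L13 (A4), but gold-code is never granted.

No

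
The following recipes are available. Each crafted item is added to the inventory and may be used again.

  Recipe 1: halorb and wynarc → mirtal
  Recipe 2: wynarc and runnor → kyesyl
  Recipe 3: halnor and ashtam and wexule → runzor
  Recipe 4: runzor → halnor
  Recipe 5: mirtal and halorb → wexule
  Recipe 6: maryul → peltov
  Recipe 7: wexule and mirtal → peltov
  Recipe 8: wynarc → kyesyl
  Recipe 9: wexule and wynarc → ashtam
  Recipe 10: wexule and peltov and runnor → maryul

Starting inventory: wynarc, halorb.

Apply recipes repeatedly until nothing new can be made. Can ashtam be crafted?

Yes

Using Recipe 1, halorb and wynarc make mirtal.
Using Recipe 5, mirtal and halorb make wexule.
wexule and wynarc → ashtam (Recipe 9).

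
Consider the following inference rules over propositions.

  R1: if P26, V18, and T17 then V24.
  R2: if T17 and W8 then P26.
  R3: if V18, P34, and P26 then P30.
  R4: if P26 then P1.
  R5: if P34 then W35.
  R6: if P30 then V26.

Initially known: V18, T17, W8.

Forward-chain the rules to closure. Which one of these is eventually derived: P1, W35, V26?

P1

From T17 and W8, R2 gives P26.
P26 holds, so P1 follows (R4).
W35 would need P34 (R5), but P34 is never established. V26 would need P30 (R6), but P30 is never established.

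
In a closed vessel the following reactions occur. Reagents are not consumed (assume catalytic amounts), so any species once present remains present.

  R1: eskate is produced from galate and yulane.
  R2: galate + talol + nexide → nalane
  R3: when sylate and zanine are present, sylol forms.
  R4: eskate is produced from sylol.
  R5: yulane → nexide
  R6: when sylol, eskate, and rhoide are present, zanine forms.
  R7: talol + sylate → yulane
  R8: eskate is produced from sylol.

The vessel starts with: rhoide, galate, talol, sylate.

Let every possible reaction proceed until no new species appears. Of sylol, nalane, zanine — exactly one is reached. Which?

talol and sylate present → yulane forms (R7).
yulane present → nexide forms (R5).
galate, talol, and nexide present → nalane forms (R2).
zanine would need sylol, eskate, and rhoide (R6), but sylol never forms. sylol would need sylate and zanine (R3), but zanine never forms.

nalane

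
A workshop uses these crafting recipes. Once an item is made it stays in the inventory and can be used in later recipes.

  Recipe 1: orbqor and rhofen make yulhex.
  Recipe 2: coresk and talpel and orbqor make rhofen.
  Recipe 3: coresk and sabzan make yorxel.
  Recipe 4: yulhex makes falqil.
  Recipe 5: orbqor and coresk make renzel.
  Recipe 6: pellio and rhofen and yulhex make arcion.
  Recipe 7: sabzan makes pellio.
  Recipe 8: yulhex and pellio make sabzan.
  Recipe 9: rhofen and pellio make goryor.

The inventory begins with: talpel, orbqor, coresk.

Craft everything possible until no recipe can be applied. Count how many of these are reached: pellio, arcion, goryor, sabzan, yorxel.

pellio would need sabzan (Recipe 7), but sabzan is never obtained.
arcion would need pellio, rhofen, and yulhex (Recipe 6), but pellio is never obtained.
goryor would need rhofen and pellio (Recipe 9), but pellio is never obtained.
sabzan would need yulhex and pellio (Recipe 8), but pellio is never obtained.
yorxel would need coresk and sabzan (Recipe 3), but sabzan is never obtained.
None of the 5 are reached.

0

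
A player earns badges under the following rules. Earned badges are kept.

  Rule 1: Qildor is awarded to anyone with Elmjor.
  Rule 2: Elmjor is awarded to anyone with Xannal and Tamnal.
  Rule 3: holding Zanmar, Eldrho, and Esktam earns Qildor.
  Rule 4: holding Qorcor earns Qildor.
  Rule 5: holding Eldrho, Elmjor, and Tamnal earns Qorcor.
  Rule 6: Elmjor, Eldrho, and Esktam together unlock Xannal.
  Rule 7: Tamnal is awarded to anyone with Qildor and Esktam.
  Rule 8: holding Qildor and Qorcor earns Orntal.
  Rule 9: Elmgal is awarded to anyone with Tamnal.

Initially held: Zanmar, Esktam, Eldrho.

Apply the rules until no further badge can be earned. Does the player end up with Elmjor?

Elmjor would need Xannal and Tamnal (Rule 2), but Xannal is never earned.

No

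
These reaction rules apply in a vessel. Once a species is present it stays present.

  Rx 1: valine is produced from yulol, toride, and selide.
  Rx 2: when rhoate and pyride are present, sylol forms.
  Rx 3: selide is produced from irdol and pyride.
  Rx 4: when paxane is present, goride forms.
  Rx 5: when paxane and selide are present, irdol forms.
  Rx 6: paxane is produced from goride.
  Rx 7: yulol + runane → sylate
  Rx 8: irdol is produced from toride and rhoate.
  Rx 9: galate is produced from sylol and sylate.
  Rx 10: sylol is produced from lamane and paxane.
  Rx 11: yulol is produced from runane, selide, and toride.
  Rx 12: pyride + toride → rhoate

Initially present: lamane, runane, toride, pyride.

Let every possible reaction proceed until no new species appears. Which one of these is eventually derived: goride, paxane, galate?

galate

pyride and toride present → rhoate forms (Rx 12).
rhoate and pyride present → sylol forms (Rx 2).
toride and rhoate present → irdol forms (Rx 8).
irdol and pyride present → selide forms (Rx 3).
runane, selide, and toride present → yulol forms (Rx 11).
yulol and runane present → sylate forms (Rx 7).
sylol and sylate present → galate forms (Rx 9).
goride would need paxane (Rx 4), but paxane never forms. paxane would need goride (Rx 6), but goride never forms.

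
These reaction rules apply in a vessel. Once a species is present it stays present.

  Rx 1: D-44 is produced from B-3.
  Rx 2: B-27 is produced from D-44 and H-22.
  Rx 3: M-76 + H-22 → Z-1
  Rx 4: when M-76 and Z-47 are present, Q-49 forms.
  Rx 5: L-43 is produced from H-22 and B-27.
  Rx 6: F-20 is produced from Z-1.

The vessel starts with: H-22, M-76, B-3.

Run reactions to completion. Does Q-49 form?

Q-49 would need M-76 and Z-47 (Rx 4), but Z-47 never forms.

No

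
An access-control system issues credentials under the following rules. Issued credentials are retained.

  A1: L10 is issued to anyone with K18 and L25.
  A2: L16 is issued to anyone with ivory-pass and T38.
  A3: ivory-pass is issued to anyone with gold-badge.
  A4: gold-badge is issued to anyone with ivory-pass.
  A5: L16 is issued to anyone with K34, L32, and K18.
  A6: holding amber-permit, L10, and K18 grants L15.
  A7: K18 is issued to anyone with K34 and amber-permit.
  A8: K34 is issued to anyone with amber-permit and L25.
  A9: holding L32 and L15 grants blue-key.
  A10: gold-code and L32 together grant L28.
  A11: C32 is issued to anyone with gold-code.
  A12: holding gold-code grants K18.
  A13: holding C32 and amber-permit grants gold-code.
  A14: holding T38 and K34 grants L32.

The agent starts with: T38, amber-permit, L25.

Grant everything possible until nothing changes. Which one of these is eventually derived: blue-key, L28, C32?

Holding amber-permit and L25 grants K34 (A8).
Holding K34 and amber-permit grants K18 (A7).
Holding T38 and K34 grants L32 (A14).
Holding K18 and L25 grants L10 (A1).
Holding amber-permit, L10, and K18 grants L15 (A6).
Holding L32 and L15 grants blue-key (A9).
C32 would need gold-code (A11), but gold-code is never granted. L28 would need gold-code and L32 (A10), but gold-code is never granted.

blue-key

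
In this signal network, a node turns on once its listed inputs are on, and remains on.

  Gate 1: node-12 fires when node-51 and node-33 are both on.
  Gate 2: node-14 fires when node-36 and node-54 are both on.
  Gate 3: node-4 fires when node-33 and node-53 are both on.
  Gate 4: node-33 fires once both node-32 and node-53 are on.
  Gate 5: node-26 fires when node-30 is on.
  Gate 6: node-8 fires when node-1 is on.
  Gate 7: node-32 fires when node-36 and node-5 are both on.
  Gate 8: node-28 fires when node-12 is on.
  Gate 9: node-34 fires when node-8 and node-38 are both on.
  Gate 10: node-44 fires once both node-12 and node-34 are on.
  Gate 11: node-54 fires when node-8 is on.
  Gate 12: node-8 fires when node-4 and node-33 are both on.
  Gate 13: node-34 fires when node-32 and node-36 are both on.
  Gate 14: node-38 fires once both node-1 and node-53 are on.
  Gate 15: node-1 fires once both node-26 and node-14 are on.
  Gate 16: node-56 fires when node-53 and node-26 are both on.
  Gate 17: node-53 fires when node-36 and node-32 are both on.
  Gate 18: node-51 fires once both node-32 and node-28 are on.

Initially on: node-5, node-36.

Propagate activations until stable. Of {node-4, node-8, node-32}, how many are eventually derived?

3

node-36 and node-5 are on, so node-32 fires (Gate 7).
Gate 17: node-36 and node-32 on → node-53 on.
Gate 4: node-32 and node-53 on → node-33 on.
Gate 3: node-33 and node-53 on → node-4 on.
Gate 12: node-4 and node-33 on → node-8 on.
node-4: reached.
node-8: reached.
node-32: reached.
All 3 are reached.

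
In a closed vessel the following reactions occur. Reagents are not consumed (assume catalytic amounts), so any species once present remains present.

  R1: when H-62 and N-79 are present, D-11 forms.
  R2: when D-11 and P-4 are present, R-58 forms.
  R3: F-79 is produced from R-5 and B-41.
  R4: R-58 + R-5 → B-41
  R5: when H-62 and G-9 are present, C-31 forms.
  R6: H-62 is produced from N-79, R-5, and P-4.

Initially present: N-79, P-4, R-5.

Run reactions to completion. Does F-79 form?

N-79, R-5, and P-4 present → H-62 forms (R6).
H-62 and N-79 present → D-11 forms (R1).
D-11 and P-4 present → R-58 forms (R2).
R-58 and R-5 present → B-41 forms (R4).
R-5 and B-41 present → F-79 forms (R3).

Yes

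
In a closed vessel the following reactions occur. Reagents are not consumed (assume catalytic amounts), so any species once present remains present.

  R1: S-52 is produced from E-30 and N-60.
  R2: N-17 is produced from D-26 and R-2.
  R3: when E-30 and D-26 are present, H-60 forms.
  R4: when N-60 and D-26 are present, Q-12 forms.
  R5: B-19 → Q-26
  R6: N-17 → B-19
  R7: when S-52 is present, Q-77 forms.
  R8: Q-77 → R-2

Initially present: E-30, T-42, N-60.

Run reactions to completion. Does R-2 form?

Yes

E-30 and N-60 present → S-52 forms (R1).
S-52 present → Q-77 forms (R7).
Q-77 present → R-2 forms (R8).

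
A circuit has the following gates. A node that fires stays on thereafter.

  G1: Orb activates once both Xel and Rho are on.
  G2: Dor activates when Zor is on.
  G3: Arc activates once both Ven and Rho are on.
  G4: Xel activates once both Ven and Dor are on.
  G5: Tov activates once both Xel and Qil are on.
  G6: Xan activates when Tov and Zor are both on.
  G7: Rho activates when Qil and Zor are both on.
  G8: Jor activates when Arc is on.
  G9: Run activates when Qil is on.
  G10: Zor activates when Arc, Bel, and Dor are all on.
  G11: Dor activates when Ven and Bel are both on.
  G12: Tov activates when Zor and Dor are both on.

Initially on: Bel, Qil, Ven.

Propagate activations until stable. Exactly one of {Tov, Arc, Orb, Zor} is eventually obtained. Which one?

Ven and Bel are on, so Dor activates (G11).
Ven and Dor are on, so Xel activates (G4).
G5: Xel and Qil on → Tov on.
Zor would need Arc, Bel, and Dor (G10), but Arc never turns on. Orb would need Xel and Rho (G1), but Rho never turns on. Arc would need Ven and Rho (G3), but Rho never turns on.

Tov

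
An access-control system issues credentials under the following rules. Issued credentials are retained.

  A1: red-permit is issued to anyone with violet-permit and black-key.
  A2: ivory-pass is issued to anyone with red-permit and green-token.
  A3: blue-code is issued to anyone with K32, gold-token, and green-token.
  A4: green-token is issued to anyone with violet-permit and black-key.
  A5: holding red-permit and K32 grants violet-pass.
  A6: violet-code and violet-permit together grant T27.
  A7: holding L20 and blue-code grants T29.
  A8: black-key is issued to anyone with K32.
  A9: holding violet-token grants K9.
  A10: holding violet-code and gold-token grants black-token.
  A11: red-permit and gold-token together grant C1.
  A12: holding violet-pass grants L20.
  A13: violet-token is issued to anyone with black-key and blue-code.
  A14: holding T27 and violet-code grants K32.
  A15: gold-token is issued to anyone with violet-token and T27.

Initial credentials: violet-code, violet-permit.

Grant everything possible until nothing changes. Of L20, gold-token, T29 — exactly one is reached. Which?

L20

Holding violet-code and violet-permit grants T27 (A6).
Holding T27 and violet-code grants K32 (A14).
Holding K32 grants black-key (A8).
Holding violet-permit and black-key grants red-permit (A1).
Holding red-permit and K32 grants violet-pass (A5).
Holding violet-pass grants L20 (A12).
T29 would need L20 and blue-code (A7), but blue-code is never granted. gold-token would need violet-token and T27 (A15), but violet-token is never granted.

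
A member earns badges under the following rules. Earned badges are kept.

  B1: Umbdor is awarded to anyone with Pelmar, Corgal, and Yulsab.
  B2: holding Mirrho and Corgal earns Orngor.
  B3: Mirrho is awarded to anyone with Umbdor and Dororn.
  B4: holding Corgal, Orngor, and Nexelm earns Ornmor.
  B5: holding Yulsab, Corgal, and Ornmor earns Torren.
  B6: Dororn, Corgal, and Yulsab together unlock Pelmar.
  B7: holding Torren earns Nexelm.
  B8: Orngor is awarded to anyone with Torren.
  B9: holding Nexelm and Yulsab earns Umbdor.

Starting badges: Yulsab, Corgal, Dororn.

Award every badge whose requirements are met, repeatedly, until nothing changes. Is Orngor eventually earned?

With Dororn, Corgal, and Yulsab, Pelmar is earned (B6).
With Pelmar, Corgal, and Yulsab, Umbdor is earned (B1).
With Umbdor and Dororn, Mirrho is earned (B3).
With Mirrho and Corgal, Orngor is earned (B2).

Yes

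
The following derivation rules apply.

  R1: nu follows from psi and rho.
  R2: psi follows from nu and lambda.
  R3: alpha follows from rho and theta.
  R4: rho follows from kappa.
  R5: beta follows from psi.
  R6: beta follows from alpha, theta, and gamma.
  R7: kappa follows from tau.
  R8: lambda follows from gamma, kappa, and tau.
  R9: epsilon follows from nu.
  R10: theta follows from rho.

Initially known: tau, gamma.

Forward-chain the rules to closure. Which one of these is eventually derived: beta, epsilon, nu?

From tau, R7 gives kappa.
kappa holds, so rho follows (R4).
rho holds, so theta follows (R10).
From rho and theta, R3 gives alpha.
From alpha, theta, and gamma, R6 gives beta.
nu would need psi and rho (R1), but psi is never established. epsilon would need nu (R9), but nu is never established.

beta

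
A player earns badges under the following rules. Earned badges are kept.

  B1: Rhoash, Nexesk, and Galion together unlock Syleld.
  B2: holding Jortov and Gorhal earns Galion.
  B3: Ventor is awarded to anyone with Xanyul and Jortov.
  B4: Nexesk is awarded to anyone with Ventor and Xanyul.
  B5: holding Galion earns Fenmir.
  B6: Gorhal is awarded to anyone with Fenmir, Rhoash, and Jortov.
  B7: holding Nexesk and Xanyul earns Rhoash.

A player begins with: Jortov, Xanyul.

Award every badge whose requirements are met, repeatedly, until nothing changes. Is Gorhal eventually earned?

No

Gorhal would need Fenmir, Rhoash, and Jortov (B6), but Fenmir is never earned.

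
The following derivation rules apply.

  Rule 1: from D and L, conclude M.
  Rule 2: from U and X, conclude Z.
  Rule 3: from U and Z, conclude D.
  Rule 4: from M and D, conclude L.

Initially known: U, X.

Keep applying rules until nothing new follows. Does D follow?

Yes

From U and X, Rule 2 gives Z.
From U and Z, Rule 3 gives D.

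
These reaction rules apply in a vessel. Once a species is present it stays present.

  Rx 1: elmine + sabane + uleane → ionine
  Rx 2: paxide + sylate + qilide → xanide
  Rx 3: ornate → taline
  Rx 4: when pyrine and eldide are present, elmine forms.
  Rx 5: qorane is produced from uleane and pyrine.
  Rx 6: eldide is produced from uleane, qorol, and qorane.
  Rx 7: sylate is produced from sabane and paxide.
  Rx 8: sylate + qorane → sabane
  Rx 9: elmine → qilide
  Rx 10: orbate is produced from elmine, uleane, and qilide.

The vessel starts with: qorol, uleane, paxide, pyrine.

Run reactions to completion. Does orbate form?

Yes

uleane and pyrine present → qorane forms (Rx 5).
uleane, qorol, and qorane present → eldide forms (Rx 6).
pyrine and eldide present → elmine forms (Rx 4).
elmine present → qilide forms (Rx 9).
elmine, uleane, and qilide present → orbate forms (Rx 10).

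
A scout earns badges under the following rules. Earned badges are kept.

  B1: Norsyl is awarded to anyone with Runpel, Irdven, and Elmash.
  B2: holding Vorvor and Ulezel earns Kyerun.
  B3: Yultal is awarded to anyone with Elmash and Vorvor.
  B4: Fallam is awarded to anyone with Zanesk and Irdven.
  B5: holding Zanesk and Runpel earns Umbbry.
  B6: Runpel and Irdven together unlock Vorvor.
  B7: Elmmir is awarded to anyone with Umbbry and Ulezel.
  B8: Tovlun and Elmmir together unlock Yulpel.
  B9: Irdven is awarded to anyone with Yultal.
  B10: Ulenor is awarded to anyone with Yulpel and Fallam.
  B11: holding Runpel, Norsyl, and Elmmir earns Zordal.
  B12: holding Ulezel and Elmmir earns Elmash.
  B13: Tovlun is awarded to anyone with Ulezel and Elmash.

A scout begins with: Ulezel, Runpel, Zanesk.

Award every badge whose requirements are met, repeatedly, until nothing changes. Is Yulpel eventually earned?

With Zanesk and Runpel, Umbbry is earned (B5).
With Umbbry and Ulezel, Elmmir is earned (B7).
With Ulezel and Elmmir, Elmash is earned (B12).
With Ulezel and Elmash, Tovlun is earned (B13).
With Tovlun and Elmmir, Yulpel is earned (B8).

Yes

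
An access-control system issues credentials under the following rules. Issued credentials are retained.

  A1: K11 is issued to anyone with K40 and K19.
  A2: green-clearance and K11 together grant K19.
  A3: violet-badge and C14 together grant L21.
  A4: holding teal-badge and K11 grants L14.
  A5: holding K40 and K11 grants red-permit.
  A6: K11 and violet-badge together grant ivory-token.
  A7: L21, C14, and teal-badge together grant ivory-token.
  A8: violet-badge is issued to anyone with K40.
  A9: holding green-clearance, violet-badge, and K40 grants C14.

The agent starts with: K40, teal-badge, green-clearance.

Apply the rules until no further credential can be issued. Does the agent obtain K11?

K11 would need K40 and K19 (A1), but K19 is never granted.

No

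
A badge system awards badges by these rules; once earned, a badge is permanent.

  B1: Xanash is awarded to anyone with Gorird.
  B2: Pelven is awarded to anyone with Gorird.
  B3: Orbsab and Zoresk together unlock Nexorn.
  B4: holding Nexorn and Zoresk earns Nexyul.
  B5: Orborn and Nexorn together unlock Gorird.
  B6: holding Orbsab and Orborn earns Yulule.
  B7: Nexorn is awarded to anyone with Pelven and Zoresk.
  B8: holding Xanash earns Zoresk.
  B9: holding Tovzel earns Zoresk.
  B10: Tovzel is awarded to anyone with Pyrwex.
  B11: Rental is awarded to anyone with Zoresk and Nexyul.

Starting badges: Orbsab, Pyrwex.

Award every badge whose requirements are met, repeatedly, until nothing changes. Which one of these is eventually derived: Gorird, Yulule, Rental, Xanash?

With Pyrwex, Tovzel is earned (B10).
With Tovzel, Zoresk is earned (B9).
With Orbsab and Zoresk, Nexorn is earned (B3).
With Nexorn and Zoresk, Nexyul is earned (B4).
With Zoresk and Nexyul, Rental is earned (B11).
Xanash would need Gorird (B1), but Gorird is never earned. Yulule would need Orbsab and Orborn (B6), but Orborn is never earned. Gorird would need Orborn and Nexorn (B5), but Orborn is never earned.

Rental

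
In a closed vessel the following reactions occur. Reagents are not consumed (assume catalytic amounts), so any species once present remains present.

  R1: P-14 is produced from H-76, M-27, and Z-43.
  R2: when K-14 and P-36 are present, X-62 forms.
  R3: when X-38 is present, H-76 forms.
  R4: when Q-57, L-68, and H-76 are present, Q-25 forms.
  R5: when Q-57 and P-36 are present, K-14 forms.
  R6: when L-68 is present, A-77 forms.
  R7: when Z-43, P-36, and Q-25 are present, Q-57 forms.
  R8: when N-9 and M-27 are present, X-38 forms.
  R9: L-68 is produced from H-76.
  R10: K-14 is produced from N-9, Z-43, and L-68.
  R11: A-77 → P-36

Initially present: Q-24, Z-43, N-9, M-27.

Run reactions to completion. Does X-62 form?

Yes

N-9 and M-27 present → X-38 forms (R8).
X-38 present → H-76 forms (R3).
H-76 present → L-68 forms (R9).
N-9, Z-43, and L-68 present → K-14 forms (R10).
L-68 present → A-77 forms (R6).
A-77 present → P-36 forms (R11).
K-14 and P-36 present → X-62 forms (R2).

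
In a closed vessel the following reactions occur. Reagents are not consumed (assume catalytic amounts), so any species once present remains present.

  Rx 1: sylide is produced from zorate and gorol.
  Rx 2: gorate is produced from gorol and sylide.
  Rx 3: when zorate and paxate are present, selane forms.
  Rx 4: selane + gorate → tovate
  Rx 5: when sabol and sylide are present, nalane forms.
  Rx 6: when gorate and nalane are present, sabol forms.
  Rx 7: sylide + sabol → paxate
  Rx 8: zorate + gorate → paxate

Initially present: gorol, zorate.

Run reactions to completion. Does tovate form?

zorate and gorol present → sylide forms (Rx 1).
gorol and sylide present → gorate forms (Rx 2).
zorate and gorate present → paxate forms (Rx 8).
zorate and paxate present → selane forms (Rx 3).
selane and gorate present → tovate forms (Rx 4).

Yes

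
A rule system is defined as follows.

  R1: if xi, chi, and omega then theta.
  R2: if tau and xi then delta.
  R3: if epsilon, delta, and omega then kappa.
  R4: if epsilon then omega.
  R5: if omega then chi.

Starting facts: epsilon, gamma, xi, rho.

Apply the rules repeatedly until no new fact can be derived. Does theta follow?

Yes

From epsilon, R4 gives omega.
omega holds, so chi follows (R5).
xi, chi, and omega hold, so theta follows (R1).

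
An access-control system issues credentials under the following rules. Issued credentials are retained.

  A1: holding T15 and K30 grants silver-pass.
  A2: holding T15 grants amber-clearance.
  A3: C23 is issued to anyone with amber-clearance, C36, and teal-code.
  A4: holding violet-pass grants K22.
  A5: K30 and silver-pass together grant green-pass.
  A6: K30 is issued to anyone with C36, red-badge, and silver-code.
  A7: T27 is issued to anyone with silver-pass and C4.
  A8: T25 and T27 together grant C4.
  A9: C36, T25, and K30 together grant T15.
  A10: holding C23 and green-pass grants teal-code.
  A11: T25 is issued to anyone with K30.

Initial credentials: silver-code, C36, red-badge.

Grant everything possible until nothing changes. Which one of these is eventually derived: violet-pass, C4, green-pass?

green-pass

Holding C36, red-badge, and silver-code grants K30 (A6).
Holding K30 grants T25 (A11).
Holding C36, T25, and K30 grants T15 (A9).
Holding T15 and K30 grants silver-pass (A1).
Holding K30 and silver-pass grants green-pass (A5).
No rule produces violet-pass, and it is not given. C4 would need T25 and T27 (A8), but T27 is never granted.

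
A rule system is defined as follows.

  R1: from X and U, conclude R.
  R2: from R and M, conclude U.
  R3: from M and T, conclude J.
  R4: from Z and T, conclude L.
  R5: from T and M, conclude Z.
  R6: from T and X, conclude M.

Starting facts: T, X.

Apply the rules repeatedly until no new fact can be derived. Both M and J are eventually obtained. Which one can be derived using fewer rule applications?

M

M: T and X hold, so M follows (R6). [1 rule application]
J: T and X hold, so M follows (R6). M and T hold, so J follows (R3). [2 rule applications]
M needs fewer.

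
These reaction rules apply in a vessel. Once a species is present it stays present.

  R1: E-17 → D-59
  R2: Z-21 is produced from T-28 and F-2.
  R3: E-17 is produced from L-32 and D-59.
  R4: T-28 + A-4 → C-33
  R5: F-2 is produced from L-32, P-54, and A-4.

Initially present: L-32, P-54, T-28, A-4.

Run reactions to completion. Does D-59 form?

D-59 would need E-17 (R1), but E-17 never forms.

No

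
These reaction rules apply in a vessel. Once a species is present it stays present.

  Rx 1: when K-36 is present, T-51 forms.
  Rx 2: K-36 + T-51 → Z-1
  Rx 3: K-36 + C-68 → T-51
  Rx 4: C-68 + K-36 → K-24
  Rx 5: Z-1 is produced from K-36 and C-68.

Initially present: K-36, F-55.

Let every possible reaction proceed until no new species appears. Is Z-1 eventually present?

K-36 present → T-51 forms (Rx 1).
K-36 and T-51 present → Z-1 forms (Rx 2).

Yes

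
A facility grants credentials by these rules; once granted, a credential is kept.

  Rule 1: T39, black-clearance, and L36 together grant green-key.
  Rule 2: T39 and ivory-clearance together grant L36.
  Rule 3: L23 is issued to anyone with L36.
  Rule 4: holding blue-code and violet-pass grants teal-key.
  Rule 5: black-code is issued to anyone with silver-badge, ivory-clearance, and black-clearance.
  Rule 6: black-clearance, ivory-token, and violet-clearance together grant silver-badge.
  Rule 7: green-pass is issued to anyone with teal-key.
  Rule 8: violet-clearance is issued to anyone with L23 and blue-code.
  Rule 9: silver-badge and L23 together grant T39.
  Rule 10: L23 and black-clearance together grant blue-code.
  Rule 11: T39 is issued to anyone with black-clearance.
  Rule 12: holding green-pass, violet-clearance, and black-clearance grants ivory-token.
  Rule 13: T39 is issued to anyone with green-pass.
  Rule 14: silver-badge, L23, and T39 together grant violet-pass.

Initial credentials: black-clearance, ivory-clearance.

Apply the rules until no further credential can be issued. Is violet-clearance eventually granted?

Holding black-clearance grants T39 (Rule 11).
Holding T39 and ivory-clearance grants L36 (Rule 2).
Holding L36 grants L23 (Rule 3).
Holding L23 and black-clearance grants blue-code (Rule 10).
Holding L23 and blue-code grants violet-clearance (Rule 8).

Yes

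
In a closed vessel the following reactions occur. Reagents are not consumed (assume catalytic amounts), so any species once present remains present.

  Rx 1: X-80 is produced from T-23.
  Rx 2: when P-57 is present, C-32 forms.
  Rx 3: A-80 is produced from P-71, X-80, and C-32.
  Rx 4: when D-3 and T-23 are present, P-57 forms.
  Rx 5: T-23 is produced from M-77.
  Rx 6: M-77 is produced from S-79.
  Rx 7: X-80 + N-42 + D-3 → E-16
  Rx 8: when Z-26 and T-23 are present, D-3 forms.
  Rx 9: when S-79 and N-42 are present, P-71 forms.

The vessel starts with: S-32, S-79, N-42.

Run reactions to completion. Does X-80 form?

Yes

S-79 present → M-77 forms (Rx 6).
M-77 present → T-23 forms (Rx 5).
T-23 present → X-80 forms (Rx 1).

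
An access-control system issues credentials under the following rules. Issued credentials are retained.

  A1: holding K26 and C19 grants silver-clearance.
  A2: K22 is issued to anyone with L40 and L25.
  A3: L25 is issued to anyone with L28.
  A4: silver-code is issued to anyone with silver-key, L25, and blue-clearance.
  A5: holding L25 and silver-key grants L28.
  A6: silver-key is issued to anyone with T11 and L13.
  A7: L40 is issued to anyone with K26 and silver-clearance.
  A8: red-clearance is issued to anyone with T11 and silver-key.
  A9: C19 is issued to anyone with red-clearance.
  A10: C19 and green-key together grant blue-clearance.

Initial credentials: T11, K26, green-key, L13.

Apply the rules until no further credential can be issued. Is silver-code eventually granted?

No

silver-code would need silver-key, L25, and blue-clearance (A4), but L25 is never granted.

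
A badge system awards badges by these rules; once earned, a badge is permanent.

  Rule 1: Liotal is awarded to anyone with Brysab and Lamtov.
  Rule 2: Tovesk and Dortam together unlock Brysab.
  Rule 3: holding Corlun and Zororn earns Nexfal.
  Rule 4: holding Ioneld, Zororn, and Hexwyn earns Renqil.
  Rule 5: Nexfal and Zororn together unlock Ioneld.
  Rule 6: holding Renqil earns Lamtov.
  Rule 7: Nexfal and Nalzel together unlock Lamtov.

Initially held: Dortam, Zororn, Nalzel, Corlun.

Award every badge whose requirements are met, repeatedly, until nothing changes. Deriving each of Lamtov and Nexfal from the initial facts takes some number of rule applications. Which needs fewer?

Nexfal: With Corlun and Zororn, Nexfal is earned (Rule 3). [1 rule application]
Lamtov: With Corlun and Zororn, Nexfal is earned (Rule 3). With Nexfal and Nalzel, Lamtov is earned (Rule 7). [2 rule applications]
Nexfal needs fewer.

Nexfal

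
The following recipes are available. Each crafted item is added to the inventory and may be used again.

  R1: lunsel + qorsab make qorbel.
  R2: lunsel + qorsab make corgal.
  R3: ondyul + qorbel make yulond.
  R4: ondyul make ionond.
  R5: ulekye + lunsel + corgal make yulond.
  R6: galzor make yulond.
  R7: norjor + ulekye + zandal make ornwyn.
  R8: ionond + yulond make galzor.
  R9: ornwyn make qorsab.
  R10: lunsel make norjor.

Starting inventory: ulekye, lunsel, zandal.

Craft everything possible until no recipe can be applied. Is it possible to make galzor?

galzor would need ionond and yulond (R8), but ionond is never obtained.

No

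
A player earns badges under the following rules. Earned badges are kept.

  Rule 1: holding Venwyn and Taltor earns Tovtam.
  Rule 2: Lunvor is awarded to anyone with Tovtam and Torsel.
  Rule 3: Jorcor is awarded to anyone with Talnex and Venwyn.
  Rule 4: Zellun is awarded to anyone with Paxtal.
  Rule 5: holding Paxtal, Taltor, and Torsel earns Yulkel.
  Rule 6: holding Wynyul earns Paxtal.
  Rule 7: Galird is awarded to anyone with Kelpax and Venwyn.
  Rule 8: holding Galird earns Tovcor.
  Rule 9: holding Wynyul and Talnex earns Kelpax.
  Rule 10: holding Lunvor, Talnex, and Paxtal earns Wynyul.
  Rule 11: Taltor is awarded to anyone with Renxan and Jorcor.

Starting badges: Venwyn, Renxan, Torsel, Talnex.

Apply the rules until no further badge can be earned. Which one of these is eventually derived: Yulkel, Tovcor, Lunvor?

With Talnex and Venwyn, Jorcor is earned (Rule 3).
With Renxan and Jorcor, Taltor is earned (Rule 11).
With Venwyn and Taltor, Tovtam is earned (Rule 1).
With Tovtam and Torsel, Lunvor is earned (Rule 2).
Tovcor would need Galird (Rule 8), but Galird is never earned. Yulkel would need Paxtal, Taltor, and Torsel (Rule 5), but Paxtal is never earned.

Lunvor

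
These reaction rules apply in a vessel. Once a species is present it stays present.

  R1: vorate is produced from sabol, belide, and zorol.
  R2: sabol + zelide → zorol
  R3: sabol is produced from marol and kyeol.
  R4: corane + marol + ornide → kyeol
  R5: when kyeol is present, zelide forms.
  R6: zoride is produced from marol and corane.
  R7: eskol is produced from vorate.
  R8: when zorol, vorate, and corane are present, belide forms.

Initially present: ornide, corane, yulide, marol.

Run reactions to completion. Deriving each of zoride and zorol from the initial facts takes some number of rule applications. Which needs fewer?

zoride: marol and corane present → zoride forms (R6). [1 rule application]
zorol: corane, marol, and ornide present → kyeol forms (R4). kyeol present → zelide forms (R5). marol and kyeol present → sabol forms (R3). sabol and zelide present → zorol forms (R2). [4 rule applications]
zoride needs fewer.

zoride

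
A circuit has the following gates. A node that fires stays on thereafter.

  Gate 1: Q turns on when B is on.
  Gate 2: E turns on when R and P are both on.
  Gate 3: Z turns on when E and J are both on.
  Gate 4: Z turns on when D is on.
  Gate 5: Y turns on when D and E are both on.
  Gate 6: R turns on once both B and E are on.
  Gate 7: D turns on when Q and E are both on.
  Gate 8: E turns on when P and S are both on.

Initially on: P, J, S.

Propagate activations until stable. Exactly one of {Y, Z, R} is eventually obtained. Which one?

P and S are on, so E turns on (Gate 8).
E and J are on, so Z turns on (Gate 3).
Y would need D and E (Gate 5), but D never turns on. R would need B and E (Gate 6), but B never turns on.

Z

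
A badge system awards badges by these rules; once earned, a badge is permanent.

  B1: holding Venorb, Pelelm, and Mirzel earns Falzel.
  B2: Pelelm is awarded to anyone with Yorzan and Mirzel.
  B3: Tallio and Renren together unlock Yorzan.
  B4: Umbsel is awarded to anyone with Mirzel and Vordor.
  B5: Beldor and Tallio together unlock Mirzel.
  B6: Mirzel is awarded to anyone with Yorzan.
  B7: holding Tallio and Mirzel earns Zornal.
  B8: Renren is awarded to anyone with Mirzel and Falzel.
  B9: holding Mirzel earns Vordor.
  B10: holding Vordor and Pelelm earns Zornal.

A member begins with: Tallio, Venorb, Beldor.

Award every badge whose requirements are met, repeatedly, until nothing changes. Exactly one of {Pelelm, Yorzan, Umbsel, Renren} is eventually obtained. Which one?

Umbsel

With Beldor and Tallio, Mirzel is earned (B5).
With Mirzel, Vordor is earned (B9).
With Mirzel and Vordor, Umbsel is earned (B4).
Renren would need Mirzel and Falzel (B8), but Falzel is never earned. Pelelm would need Yorzan and Mirzel (B2), but Yorzan is never earned. Yorzan would need Tallio and Renren (B3), but Renren is never earned.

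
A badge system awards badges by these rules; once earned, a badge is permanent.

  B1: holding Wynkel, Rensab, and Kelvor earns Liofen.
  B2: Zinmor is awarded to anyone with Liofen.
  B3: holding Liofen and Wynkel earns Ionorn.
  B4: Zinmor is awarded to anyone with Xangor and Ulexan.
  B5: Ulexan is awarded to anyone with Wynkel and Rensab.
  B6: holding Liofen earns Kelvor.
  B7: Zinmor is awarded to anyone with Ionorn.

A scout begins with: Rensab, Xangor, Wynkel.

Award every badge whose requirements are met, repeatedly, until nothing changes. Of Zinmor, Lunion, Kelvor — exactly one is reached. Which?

With Wynkel and Rensab, Ulexan is earned (B5).
With Xangor and Ulexan, Zinmor is earned (B4).
Kelvor would need Liofen (B6), but Liofen is never earned. No rule produces Lunion, and it is not given.

Zinmor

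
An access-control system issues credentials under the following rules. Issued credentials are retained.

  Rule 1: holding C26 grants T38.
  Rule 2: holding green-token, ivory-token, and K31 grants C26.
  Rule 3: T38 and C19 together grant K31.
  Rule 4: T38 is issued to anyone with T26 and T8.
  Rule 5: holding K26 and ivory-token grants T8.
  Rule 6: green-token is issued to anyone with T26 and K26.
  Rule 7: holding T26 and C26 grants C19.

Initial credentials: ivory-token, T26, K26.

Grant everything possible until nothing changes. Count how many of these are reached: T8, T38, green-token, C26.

3

Holding K26 and ivory-token grants T8 (Rule 5).
Holding T26 and K26 grants green-token (Rule 6).
Holding T26 and T8 grants T38 (Rule 4).
T8: reached.
T38: reached.
green-token: reached.
C26 would need green-token, ivory-token, and K31 (Rule 2), but K31 is never granted.
Reached: T8, T38, and green-token — 3 of the 4.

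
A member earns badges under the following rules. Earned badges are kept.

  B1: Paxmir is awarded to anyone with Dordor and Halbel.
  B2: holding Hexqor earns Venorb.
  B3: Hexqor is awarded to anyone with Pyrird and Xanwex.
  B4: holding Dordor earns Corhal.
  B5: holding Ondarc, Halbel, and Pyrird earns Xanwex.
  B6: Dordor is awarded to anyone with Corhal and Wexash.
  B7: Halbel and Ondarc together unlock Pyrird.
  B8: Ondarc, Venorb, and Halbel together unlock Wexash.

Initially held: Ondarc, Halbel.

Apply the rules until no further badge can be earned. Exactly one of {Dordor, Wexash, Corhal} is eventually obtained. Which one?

With Halbel and Ondarc, Pyrird is earned (B7).
With Ondarc, Halbel, and Pyrird, Xanwex is earned (B5).
With Pyrird and Xanwex, Hexqor is earned (B3).
With Hexqor, Venorb is earned (B2).
With Ondarc, Venorb, and Halbel, Wexash is earned (B8).
Dordor would need Corhal and Wexash (B6), but Corhal is never earned. Corhal would need Dordor (B4), but Dordor is never earned.

Wexash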